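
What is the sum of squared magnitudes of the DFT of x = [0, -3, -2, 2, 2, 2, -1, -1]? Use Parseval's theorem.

Parseval: Σ|x[n]|² = (1/N)Σ|X[k]|², so Σ|X[k]|² = N·Σ|x[n]|² = 8·27.0000

Σ|X[k]|² = N·Σ|x[n]|² = 8·27.0000 = 216.0000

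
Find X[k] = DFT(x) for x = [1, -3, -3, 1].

X[k] = Σ(n=0 to 3) x[n] · ω_4^(nk)
where ω_4 = e^(-2πi/4)

Computing each X[k]:
X[0] = -4
X[1] = 4+4i
X[2] = 0
X[3] = 4-4i

X = [-4, 4+4i, 0, 4-4i]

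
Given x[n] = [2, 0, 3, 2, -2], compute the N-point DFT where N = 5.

X[k] = Σ(n=0 to 4) x[n] · ω_5^(nk)
where ω_5 = e^(-2πi/5)

Computing each X[k]:
X[0] = 5
X[1] = -2.6631-2.4899i
X[2] = 5.1631-0.2245i
X[3] = 5.1631+0.2245i
X[4] = -2.6631+2.4899i

X = [5, -2.6631-2.4899i, 5.1631-0.2245i, 5.1631+0.2245i, -2.6631+2.4899i]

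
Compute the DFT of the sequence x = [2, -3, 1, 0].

X[k] = Σ(n=0 to 3) x[n] · ω_4^(nk)
where ω_4 = e^(-2πi/4)

Computing each X[k]:
X[0] = 0
X[1] = 1+3i
X[2] = 6
X[3] = 1-3i

X = [0, 1+3i, 6, 1-3i]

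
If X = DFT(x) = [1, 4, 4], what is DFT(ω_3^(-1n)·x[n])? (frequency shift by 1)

Modulation property: DFT(ω_3^(-1n)·x[n]) = X[(k-1) mod 3], so circularly shift X by 1 positions.

X[k-1] = [4, 1, 4]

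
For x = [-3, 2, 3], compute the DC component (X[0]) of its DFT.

X[0] = Σ(n=0 to 2) x[n] · ω_3^0 = Σ x[n]
= (-3) + (2) + (3)

X[0] = 2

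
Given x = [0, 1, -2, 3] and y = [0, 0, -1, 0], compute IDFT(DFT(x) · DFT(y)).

(x ⊛ y)[n] = Σ(m=0 to 3) x[m] · y[(n-m) mod 4]

Computing each output sample:
(x ⊛ y)[0] = 2
(x ⊛ y)[1] = -3
(x ⊛ y)[2] = 0
(x ⊛ y)[3] = -1

x ⊛ y = [2, -3, 0, -1]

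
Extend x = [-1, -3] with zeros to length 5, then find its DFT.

Original 2-point DFT: [-4, 2]
Zero-padded 5-point DFT provides frequency interpolation.

DFT_5([x, 0, ...]) = [-4, -1.9271+2.8532i, 1.4271+1.7634i, 1.4271-1.7634i, -1.9271-2.8532i]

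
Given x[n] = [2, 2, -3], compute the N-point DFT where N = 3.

X[k] = Σ(n=0 to 2) x[n] · ω_3^(nk)
where ω_3 = e^(-2πi/3)

Computing each X[k]:
X[0] = 1
X[1] = 2.5000-4.3301i
X[2] = 2.5000+4.3301i

X = [1, 2.5000-4.3301i, 2.5000+4.3301i]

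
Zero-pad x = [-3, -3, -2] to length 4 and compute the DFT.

Original 3-point DFT: [-8, -0.5000+0.8660i, -0.5000-0.8660i]
Zero-padded 4-point DFT provides frequency interpolation.

DFT_4([x, 0, ...]) = [-8, -1+3i, -2, -1-3i]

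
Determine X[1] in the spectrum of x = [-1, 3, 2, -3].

X[1] = Σ(n=0 to 3) x[n] · ω_4^(1n) where ω_4 = e^(-2πi/4)
= (-1)·ω_4^0 + (3)·ω_4^1 + (2)·ω_4^2 + (-3)·ω_4^3

X[1] = -3-6i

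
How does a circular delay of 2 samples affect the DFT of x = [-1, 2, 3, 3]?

Time shift by 2: X_shifted[k] = ω_4^(2k) · X[k]
Shifted x = [3, 3, -1, 2]

DFT(x[n-2]) = [7, 4-1i, -3, 4+1i]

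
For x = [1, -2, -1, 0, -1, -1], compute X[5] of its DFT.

X[5] = Σ(n=0 to 5) x[n] · ω_6^(5n) where ω_6 = e^(-2πi/6)
= (1)·ω_6^0 + (-2)·ω_6^5 + (-1)·ω_6^10 + (0)·ω_6^15 + (-1)·ω_6^20 + (-1)·ω_6^25

X[5] = 0.5000-0.8660i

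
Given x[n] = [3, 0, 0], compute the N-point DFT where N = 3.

X[k] = Σ(n=0 to 2) x[n] · ω_3^(nk)
where ω_3 = e^(-2πi/3)

Computing each X[k]:
X[0] = 3
X[1] = 3
X[2] = 3

X = [3, 3, 3]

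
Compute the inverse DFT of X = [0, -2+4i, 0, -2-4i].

x[n] = (1/4) Σ(k=0 to 3) X[k] · e^(2πikn/4)

Computing each x[n]:
x[0] = -1
x[1] = -2
x[2] = 1
x[3] = 2

x = [-1, -2, 1, 2]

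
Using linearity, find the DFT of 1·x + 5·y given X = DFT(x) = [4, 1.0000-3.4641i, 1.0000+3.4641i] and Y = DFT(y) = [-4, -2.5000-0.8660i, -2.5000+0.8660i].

By linearity: DFT(1x + 5y) = 1·DFT(x) + 5·DFT(y)
= 1·[4, 1.0000-3.4641i, 1.0000+3.4641i] + 5·[-4, -2.5000-0.8660i, -2.5000+0.8660i]

Computing element-wise:
Z[0] = 1·(4) + 5·(-4) = -16
Z[1] = 1·(1.0000-3.4641i) + 5·(-2.5000-0.8660i) = -11.5000-7.7941i
Z[2] = 1·(1.0000+3.4641i) + 5·(-2.5000+0.8660i) = -11.5000+7.7941i

DFT(1x + 5y) = 1·X + 5·Y = [-16, -11.5000-7.7941i, -11.5000+7.7941i]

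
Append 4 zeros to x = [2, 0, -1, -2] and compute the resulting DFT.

Original 4-point DFT: [-1, 3-2i, 3, 3+2i]
Zero-padded 8-point DFT provides frequency interpolation.

DFT_8([x, 0, ...]) = [-1, 3.4142+2.4142i, 3-2i, 0.5858+0.4142i, 3, 0.5858-0.4142i, 3+2i, 3.4142-2.4142i]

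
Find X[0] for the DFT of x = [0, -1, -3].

X[0] = Σ(n=0 to 2) x[n] · ω_3^0 = Σ x[n]
= (0) + (-1) + (-3)

X[0] = -4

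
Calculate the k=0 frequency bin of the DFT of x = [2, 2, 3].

X[0] = Σ(n=0 to 2) x[n] · ω_3^0 = Σ x[n]
= (2) + (2) + (3)

X[0] = 7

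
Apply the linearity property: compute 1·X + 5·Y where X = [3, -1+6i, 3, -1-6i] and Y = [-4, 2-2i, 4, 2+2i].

By linearity: DFT(1x + 5y) = 1·DFT(x) + 5·DFT(y)
= 1·[3, -1+6i, 3, -1-6i] + 5·[-4, 2-2i, 4, 2+2i]

Computing element-wise:
Z[0] = 1·(3) + 5·(-4) = -17
Z[1] = 1·(-1+6i) + 5·(2-2i) = 9-4i
Z[2] = 1·(3) + 5·(4) = 23
Z[3] = 1·(-1-6i) + 5·(2+2i) = 9+4i

DFT(1x + 5y) = 1·X + 5·Y = [-17, 9-4i, 23, 9+4i]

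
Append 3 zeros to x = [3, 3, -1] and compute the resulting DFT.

Original 3-point DFT: [5, 2.0000-3.4641i, 2.0000+3.4641i]
Zero-padded 6-point DFT provides frequency interpolation.

DFT_6([x, 0, ...]) = [5, 5.0000-1.7321i, 2.0000-3.4641i, -1, 2.0000+3.4641i, 5.0000+1.7321i]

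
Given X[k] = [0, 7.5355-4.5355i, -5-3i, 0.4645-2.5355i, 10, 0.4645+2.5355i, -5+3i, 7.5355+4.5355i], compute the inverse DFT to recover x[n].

x[n] = (1/8) Σ(k=0 to 7) X[k] · e^(2πikn/8)

Computing each x[n]:
x[0] = 2
x[1] = 2
x[2] = 3
x[3] = -2
x[4] = -2
x[5] = -3
x[6] = 2
x[7] = -2

x = [2, 2, 3, -2, -2, -3, 2, -2]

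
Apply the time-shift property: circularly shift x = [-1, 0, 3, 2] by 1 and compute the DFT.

Time shift by 1: X_shifted[k] = ω_4^(1k) · X[k]
Shifted x = [2, -1, 0, 3]

DFT(x[n-1]) = [4, 2+4i, 0, 2-4i]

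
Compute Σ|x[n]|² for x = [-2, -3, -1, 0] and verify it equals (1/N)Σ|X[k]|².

Time domain:
Σ|x[n]|² = |-2|² + |-3|² + |-1|² + |0|² = 14.0000

Frequency domain:
(1/4)Σ|X[k]|² = (1/4)(|-6|² + |-1+3i|² + |0|² + |-1-3i|²) = (1/4)·56.0000 = 14.0000

Both sides agree, confirming Parseval's theorem.

Σ|x[n]|² = (1/N)Σ|X[k]|² = 14.0000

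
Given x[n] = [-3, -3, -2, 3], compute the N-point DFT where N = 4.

X[k] = Σ(n=0 to 3) x[n] · ω_4^(nk)
where ω_4 = e^(-2πi/4)

Computing each X[k]:
X[0] = -5
X[1] = -1+6i
X[2] = -5
X[3] = -1-6i

X = [-5, -1+6i, -5, -1-6i]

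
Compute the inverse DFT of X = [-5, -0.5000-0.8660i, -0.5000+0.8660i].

x[n] = (1/3) Σ(k=0 to 2) X[k] · e^(2πikn/3)

Computing each x[n]:
x[0] = -2
x[1] = -1
x[2] = -2

x = [-2, -1, -2]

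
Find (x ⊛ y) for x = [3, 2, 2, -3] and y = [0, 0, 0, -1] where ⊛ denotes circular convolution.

(x ⊛ y)[n] = Σ(m=0 to 3) x[m] · y[(n-m) mod 4]

Computing each output sample:
(x ⊛ y)[0] = -2
(x ⊛ y)[1] = -2
(x ⊛ y)[2] = 3
(x ⊛ y)[3] = -3

x ⊛ y = [-2, -2, 3, -3]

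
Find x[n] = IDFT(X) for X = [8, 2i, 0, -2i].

x[n] = (1/4) Σ(k=0 to 3) X[k] · e^(2πikn/4)

Computing each x[n]:
x[0] = 2
x[1] = 1
x[2] = 2
x[3] = 3

x = [2, 1, 2, 3]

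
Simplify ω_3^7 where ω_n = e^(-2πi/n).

Since ω_3^3 = 1, powers reduce modulo 3.
7 mod 3 = 1
So ω_3^7 = ω_3^1 = e^(-2πi·1/3)

ω_3^7 = ω_3^1 = -0.5000-0.8660i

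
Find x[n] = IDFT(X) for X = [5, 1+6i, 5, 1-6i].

x[n] = (1/4) Σ(k=0 to 3) X[k] · e^(2πikn/4)

Computing each x[n]:
x[0] = 3
x[1] = -3
x[2] = 2
x[3] = 3

x = [3, -3, 2, 3]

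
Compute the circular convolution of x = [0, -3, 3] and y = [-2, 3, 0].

(x ⊛ y)[n] = Σ(m=0 to 2) x[m] · y[(n-m) mod 3]

Computing each output sample:
(x ⊛ y)[0] = 9
(x ⊛ y)[1] = 6
(x ⊛ y)[2] = -15

x ⊛ y = [9, 6, -15]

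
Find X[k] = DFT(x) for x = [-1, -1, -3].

X[k] = Σ(n=0 to 2) x[n] · ω_3^(nk)
where ω_3 = e^(-2πi/3)

Computing each X[k]:
X[0] = -5
X[1] = 1.0000-1.7321i
X[2] = 1.0000+1.7321i

X = [-5, 1.0000-1.7321i, 1.0000+1.7321i]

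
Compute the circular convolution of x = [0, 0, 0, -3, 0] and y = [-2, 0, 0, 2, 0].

(x ⊛ y)[n] = Σ(m=0 to 4) x[m] · y[(n-m) mod 5]

Computing each output sample:
(x ⊛ y)[0] = 0
(x ⊛ y)[1] = -6
(x ⊛ y)[2] = 0
(x ⊛ y)[3] = 6
(x ⊛ y)[4] = 0

x ⊛ y = [0, -6, 0, 6, 0]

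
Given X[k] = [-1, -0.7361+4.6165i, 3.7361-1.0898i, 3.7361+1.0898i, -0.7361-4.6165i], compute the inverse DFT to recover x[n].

x[n] = (1/5) Σ(k=0 to 4) X[k] · e^(2πikn/5)

Computing each x[n]:
x[0] = 1
x[1] = -3
x[2] = -1
x[3] = 2
x[4] = 0

x = [1, -3, -1, 2, 0]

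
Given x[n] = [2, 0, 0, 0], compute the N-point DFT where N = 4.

X[k] = Σ(n=0 to 3) x[n] · ω_4^(nk)
where ω_4 = e^(-2πi/4)

Computing each X[k]:
X[0] = 2
X[1] = 2
X[2] = 2
X[3] = 2

X = [2, 2, 2, 2]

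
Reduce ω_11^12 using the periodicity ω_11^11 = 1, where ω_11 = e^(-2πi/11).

Since ω_11^11 = 1, powers reduce modulo 11.
12 mod 11 = 1
So ω_11^12 = ω_11^1 = e^(-2πi·1/11)

ω_11^12 = ω_11^1 = 0.8413-0.5406i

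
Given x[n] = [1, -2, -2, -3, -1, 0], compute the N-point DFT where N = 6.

X[k] = Σ(n=0 to 5) x[n] · ω_6^(nk)
where ω_6 = e^(-2πi/6)

Computing each X[k]:
X[0] = -7
X[1] = 4.5000+2.5981i
X[2] = 0.5000+0.8660i
X[3] = 3
X[4] = 0.5000-0.8660i
X[5] = 4.5000-2.5981i

X = [-7, 4.5000+2.5981i, 0.5000+0.8660i, 3, 0.5000-0.8660i, 4.5000-2.5981i]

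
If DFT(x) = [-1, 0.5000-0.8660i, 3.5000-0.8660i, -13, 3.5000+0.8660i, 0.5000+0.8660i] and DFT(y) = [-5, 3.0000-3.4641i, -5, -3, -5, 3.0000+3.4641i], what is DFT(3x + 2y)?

By linearity: DFT(3x + 2y) = 3·DFT(x) + 2·DFT(y)
= 3·[-1, 0.5000-0.8660i, 3.5000-0.8660i, -13, 3.5000+0.8660i, 0.5000+0.8660i] + 2·[-5, 3.0000-3.4641i, -5, -3, -5, 3.0000+3.4641i]

Computing element-wise:
Z[0] = 3·(-1) + 2·(-5) = -13
Z[1] = 3·(0.5000-0.8660i) + 2·(3.0000-3.4641i) = 7.5000-9.5262i
Z[2] = 3·(3.5000-0.8660i) + 2·(-5) = 0.5000-2.5980i
Z[3] = 3·(-13) + 2·(-3) = -45
Z[4] = 3·(3.5000+0.8660i) + 2·(-5) = 0.5000+2.5980i
Z[5] = 3·(0.5000+0.8660i) + 2·(3.0000+3.4641i) = 7.5000+9.5262i

DFT(3x + 2y) = 3·X + 2·Y = [-13, 7.5000-9.5262i, 0.5000-2.5980i, -45, 0.5000+2.5980i, 7.5000+9.5262i]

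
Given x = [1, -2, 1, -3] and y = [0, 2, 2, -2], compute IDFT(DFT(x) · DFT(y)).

(x ⊛ y)[n] = Σ(m=0 to 3) x[m] · y[(n-m) mod 4]

Computing each output sample:
(x ⊛ y)[0] = 0
(x ⊛ y)[1] = -6
(x ⊛ y)[2] = 4
(x ⊛ y)[3] = -4

x ⊛ y = [0, -6, 4, -4]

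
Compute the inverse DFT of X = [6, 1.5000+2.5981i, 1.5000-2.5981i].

x[n] = (1/3) Σ(k=0 to 2) X[k] · e^(2πikn/3)

Computing each x[n]:
x[0] = 3
x[1] = 0
x[2] = 3

x = [3, 0, 3]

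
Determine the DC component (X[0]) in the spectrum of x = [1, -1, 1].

X[0] = Σ(n=0 to 2) x[n] · ω_3^0 = Σ x[n]
= (1) + (-1) + (1)

X[0] = 1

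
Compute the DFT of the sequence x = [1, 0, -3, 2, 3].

X[k] = Σ(n=0 to 4) x[n] · ω_5^(nk)
where ω_5 = e^(-2πi/5)

Computing each X[k]:
X[0] = 3
X[1] = 2.7361+5.7921i
X[2] = -1.7361-2.9919i
X[3] = -1.7361+2.9919i
X[4] = 2.7361-5.7921i

X = [3, 2.7361+5.7921i, -1.7361-2.9919i, -1.7361+2.9919i, 2.7361-5.7921i]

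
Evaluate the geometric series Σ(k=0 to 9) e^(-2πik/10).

Sum of all nth roots of unity equals 0 for n > 1 (geometric series with r ≠ 1).

0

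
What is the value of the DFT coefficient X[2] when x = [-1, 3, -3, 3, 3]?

X[2] = Σ(n=0 to 4) x[n] · ω_5^(2n) where ω_5 = e^(-2πi/5)
= (-1)·ω_5^0 + (3)·ω_5^2 + (-3)·ω_5^4 + (3)·ω_5^6 + (3)·ω_5^8

X[2] = -5.8541-5.7063i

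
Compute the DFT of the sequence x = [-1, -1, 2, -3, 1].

X[k] = Σ(n=0 to 4) x[n] · ω_5^(nk)
where ω_5 = e^(-2πi/5)

Computing each X[k]:
X[0] = -2
X[1] = -0.1910-1.0368i
X[2] = -1.3090+5.9309i
X[3] = -1.3090-5.9309i
X[4] = -0.1910+1.0368i

X = [-2, -0.1910-1.0368i, -1.3090+5.9309i, -1.3090-5.9309i, -0.1910+1.0368i]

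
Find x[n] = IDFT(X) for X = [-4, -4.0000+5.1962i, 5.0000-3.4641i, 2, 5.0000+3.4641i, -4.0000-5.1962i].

x[n] = (1/6) Σ(k=0 to 5) X[k] · e^(2πikn/6)

Computing each x[n]:
x[0] = 0
x[1] = -3
x[2] = -3
x[3] = 2
x[4] = 2
x[5] = -2

x = [0, -3, -3, 2, 2, -2]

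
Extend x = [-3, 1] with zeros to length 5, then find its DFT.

Original 2-point DFT: [-2, -4]
Zero-padded 5-point DFT provides frequency interpolation.

DFT_5([x, 0, ...]) = [-2, -2.6910-0.9511i, -3.8090-0.5878i, -3.8090+0.5878i, -2.6910+0.9511i]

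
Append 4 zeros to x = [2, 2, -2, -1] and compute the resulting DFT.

Original 4-point DFT: [1, 4-3i, -1, 4+3i]
Zero-padded 8-point DFT provides frequency interpolation.

DFT_8([x, 0, ...]) = [1, 4.1213+1.2929i, 4-3i, -0.1213-2.7071i, -1, -0.1213+2.7071i, 4+3i, 4.1213-1.2929i]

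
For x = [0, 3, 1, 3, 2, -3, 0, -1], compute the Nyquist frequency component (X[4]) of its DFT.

X[4] = Σ(n=0 to 7) x[n] · ω_8^(4n) where ω_8 = e^(-2πi/8)
= (0)·ω_8^0 + (3)·ω_8^4 + (1)·ω_8^8 + (3)·ω_8^12 + (2)·ω_8^16 + (-3)·ω_8^20 + (0)·ω_8^24 + (-1)·ω_8^28

X[4] = 1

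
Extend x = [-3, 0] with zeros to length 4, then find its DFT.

Original 2-point DFT: [-3, -3]
Zero-padded 4-point DFT provides frequency interpolation.

DFT_4([x, 0, ...]) = [-3, -3, -3, -3]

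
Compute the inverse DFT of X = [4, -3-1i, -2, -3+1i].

x[n] = (1/4) Σ(k=0 to 3) X[k] · e^(2πikn/4)

Computing each x[n]:
x[0] = -1
x[1] = 2
x[2] = 2
x[3] = 1

x = [-1, 2, 2, 1]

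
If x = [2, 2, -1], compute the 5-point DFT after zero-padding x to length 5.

Original 3-point DFT: [3, 1.5000-2.5981i, 1.5000+2.5981i]
Zero-padded 5-point DFT provides frequency interpolation.

DFT_5([x, 0, ...]) = [3, 3.4271-1.3143i, 0.0729-2.1266i, 0.0729+2.1266i, 3.4271+1.3143i]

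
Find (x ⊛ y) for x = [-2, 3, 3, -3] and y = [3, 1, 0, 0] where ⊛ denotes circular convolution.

(x ⊛ y)[n] = Σ(m=0 to 3) x[m] · y[(n-m) mod 4]

Computing each output sample:
(x ⊛ y)[0] = -9
(x ⊛ y)[1] = 7
(x ⊛ y)[2] = 12
(x ⊛ y)[3] = -6

x ⊛ y = [-9, 7, 12, -6]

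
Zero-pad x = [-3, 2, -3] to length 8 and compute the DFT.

Original 3-point DFT: [-4, -2.5000-4.3301i, -2.5000+4.3301i]
Zero-padded 8-point DFT provides frequency interpolation.

DFT_8([x, 0, ...]) = [-4, -1.5858+1.5858i, -2i, -4.4142-4.4142i, -8, -4.4142+4.4142i, 2i, -1.5858-1.5858i]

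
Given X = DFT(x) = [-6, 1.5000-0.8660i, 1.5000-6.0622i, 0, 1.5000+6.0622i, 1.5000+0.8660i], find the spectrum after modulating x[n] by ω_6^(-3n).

Modulation property: DFT(ω_6^(-3n)·x[n]) = X[(k-3) mod 6], so circularly shift X by 3 positions.

X[k-3] = [0, 1.5000+6.0622i, 1.5000+0.8660i, -6, 1.5000-0.8660i, 1.5000-6.0622i]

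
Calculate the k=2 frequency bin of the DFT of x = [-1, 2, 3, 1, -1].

X[2] = Σ(n=0 to 4) x[n] · ω_5^(2n) where ω_5 = e^(-2πi/5)
= (-1)·ω_5^0 + (2)·ω_5^2 + (3)·ω_5^4 + (1)·ω_5^6 + (-1)·ω_5^8

X[2] = -0.5729+0.1388i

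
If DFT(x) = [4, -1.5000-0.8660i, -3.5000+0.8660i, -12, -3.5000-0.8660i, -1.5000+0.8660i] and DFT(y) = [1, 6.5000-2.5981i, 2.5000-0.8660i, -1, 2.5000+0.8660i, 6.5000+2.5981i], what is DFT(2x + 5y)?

By linearity: DFT(2x + 5y) = 2·DFT(x) + 5·DFT(y)
= 2·[4, -1.5000-0.8660i, -3.5000+0.8660i, -12, -3.5000-0.8660i, -1.5000+0.8660i] + 5·[1, 6.5000-2.5981i, 2.5000-0.8660i, -1, 2.5000+0.8660i, 6.5000+2.5981i]

Computing element-wise:
Z[0] = 2·(4) + 5·(1) = 13
Z[1] = 2·(-1.5000-0.8660i) + 5·(6.5000-2.5981i) = 29.5000-14.7225i
Z[2] = 2·(-3.5000+0.8660i) + 5·(2.5000-0.8660i) = 5.5000-2.5980i
Z[3] = 2·(-12) + 5·(-1) = -29
Z[4] = 2·(-3.5000-0.8660i) + 5·(2.5000+0.8660i) = 5.5000+2.5980i
Z[5] = 2·(-1.5000+0.8660i) + 5·(6.5000+2.5981i) = 29.5000+14.7225i

DFT(2x + 5y) = 2·X + 5·Y = [13, 29.5000-14.7225i, 5.5000-2.5980i, -29, 5.5000+2.5980i, 29.5000+14.7225i]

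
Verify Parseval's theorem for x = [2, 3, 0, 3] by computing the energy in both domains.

Time domain:
Σ|x[n]|² = |2|² + |3|² + |0|² + |3|² = 22.0000

Frequency domain:
(1/4)Σ|X[k]|² = (1/4)(|8|² + |2|² + |-4|² + |2|²) = (1/4)·88.0000 = 22.0000

Both sides agree, confirming Parseval's theorem.

Σ|x[n]|² = (1/N)Σ|X[k]|² = 22.0000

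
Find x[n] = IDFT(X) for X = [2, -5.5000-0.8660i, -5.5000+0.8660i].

x[n] = (1/3) Σ(k=0 to 2) X[k] · e^(2πikn/3)

Computing each x[n]:
x[0] = -3
x[1] = 3
x[2] = 2

x = [-3, 3, 2]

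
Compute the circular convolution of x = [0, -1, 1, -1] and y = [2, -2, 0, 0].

(x ⊛ y)[n] = Σ(m=0 to 3) x[m] · y[(n-m) mod 4]

Computing each output sample:
(x ⊛ y)[0] = 2
(x ⊛ y)[1] = -2
(x ⊛ y)[2] = 4
(x ⊛ y)[3] = -4

x ⊛ y = [2, -2, 4, -4]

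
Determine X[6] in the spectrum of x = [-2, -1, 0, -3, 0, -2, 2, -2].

X[6] = Σ(n=0 to 7) x[n] · ω_8^(6n) where ω_8 = e^(-2πi/8)
= (-2)·ω_8^0 + (-1)·ω_8^6 + (0)·ω_8^12 + (-3)·ω_8^18 + (0)·ω_8^24 + (-2)·ω_8^30 + (2)·ω_8^36 + (-2)·ω_8^42

X[6] = -4+2i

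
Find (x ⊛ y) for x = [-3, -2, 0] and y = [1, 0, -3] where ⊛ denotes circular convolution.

(x ⊛ y)[n] = Σ(m=0 to 2) x[m] · y[(n-m) mod 3]

Computing each output sample:
(x ⊛ y)[0] = 3
(x ⊛ y)[1] = -2
(x ⊛ y)[2] = 9

x ⊛ y = [3, -2, 9]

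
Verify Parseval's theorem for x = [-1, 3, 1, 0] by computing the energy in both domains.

Time domain:
Σ|x[n]|² = |-1|² + |3|² + |1|² + |0|² = 11.0000

Frequency domain:
(1/4)Σ|X[k]|² = (1/4)(|3|² + |-2-3i|² + |-3|² + |-2+3i|²) = (1/4)·44.0000 = 11.0000

Both sides agree, confirming Parseval's theorem.

Σ|x[n]|² = (1/N)Σ|X[k]|² = 11.0000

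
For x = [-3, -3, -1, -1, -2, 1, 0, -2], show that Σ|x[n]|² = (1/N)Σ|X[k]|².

Time domain:
Σ|x[n]|² = |-3|² + |-3|² + |-1|² + |-1|² + |-2|² + |1|² + |0|² + |-2|² = 29.0000

Frequency domain:
(1/8)Σ|X[k]|² = (1/8)(|-11|² + |-4.5355+3.1213i|² + |-4-1i|² + |2.5355+1.1213i|² + |-1|² + |2.5355-1.1213i|² + |-4+1i|² + |-4.5355-3.1213i|²) = (1/8)·232.0000 = 29.0000

Both sides agree, confirming Parseval's theorem.

Σ|x[n]|² = (1/N)Σ|X[k]|² = 29.0000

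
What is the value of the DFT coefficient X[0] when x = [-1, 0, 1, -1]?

X[0] = Σ(n=0 to 3) x[n] · ω_4^0 = Σ x[n]
= (-1) + (0) + (1) + (-1)

X[0] = -1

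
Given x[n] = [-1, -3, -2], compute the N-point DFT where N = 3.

X[k] = Σ(n=0 to 2) x[n] · ω_3^(nk)
where ω_3 = e^(-2πi/3)

Computing each X[k]:
X[0] = -6
X[1] = 1.5000+0.8660i
X[2] = 1.5000-0.8660i

X = [-6, 1.5000+0.8660i, 1.5000-0.8660i]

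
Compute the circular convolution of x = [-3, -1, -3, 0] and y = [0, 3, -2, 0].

(x ⊛ y)[n] = Σ(m=0 to 3) x[m] · y[(n-m) mod 4]

Computing each output sample:
(x ⊛ y)[0] = 6
(x ⊛ y)[1] = -9
(x ⊛ y)[2] = 3
(x ⊛ y)[3] = -7

x ⊛ y = [6, -9, 3, -7]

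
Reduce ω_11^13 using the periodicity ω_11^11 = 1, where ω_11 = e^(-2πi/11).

Since ω_11^11 = 1, powers reduce modulo 11.
13 mod 11 = 2
So ω_11^13 = ω_11^2 = e^(-2πi·2/11)

ω_11^13 = ω_11^2 = 0.4154-0.9096i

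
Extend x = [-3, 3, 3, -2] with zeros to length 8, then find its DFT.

Original 4-point DFT: [1, -6-5i, -1, -6+5i]
Zero-padded 8-point DFT provides frequency interpolation.

DFT_8([x, 0, ...]) = [1, 0.5355-3.7071i, -6-5i, -6.5355+2.2929i, -1, -6.5355-2.2929i, -6+5i, 0.5355+3.7071i]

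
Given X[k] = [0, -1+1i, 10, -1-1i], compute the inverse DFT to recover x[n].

x[n] = (1/4) Σ(k=0 to 3) X[k] · e^(2πikn/4)

Computing each x[n]:
x[0] = 2
x[1] = -3
x[2] = 3
x[3] = -2

x = [2, -3, 3, -2]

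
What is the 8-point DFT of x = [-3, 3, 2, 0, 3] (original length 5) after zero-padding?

Original 5-point DFT: [5, -2.7639-1.1756i, -7.2361+1.9021i, -7.2361-1.9021i, -2.7639+1.1756i]
Zero-padded 8-point DFT provides frequency interpolation.

DFT_8([x, 0, ...]) = [5, -3.8787-4.1213i, -2-3i, -8.1213-0.1213i, -1, -8.1213+0.1213i, -2+3i, -3.8787+4.1213i]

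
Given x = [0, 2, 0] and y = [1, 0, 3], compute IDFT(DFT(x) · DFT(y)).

(x ⊛ y)[n] = Σ(m=0 to 2) x[m] · y[(n-m) mod 3]

Computing each output sample:
(x ⊛ y)[0] = 6
(x ⊛ y)[1] = 2
(x ⊛ y)[2] = 0

x ⊛ y = [6, 2, 0]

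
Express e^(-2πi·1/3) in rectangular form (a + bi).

ω_3^1 = e^(-2πi·1/3)
= cos(-2π·1/3) + i·sin(-2π·1/3)
= cos(-2π/3) + i·sin(-2π/3)

ω_3^1 = cos(-2π/3) + i·sin(-2π/3) = -0.5000-0.8660i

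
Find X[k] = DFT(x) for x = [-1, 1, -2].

X[k] = Σ(n=0 to 2) x[n] · ω_3^(nk)
where ω_3 = e^(-2πi/3)

Computing each X[k]:
X[0] = -2
X[1] = -0.5000-2.5981i
X[2] = -0.5000+2.5981i

X = [-2, -0.5000-2.5981i, -0.5000+2.5981i]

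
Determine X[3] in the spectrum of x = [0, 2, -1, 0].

X[3] = Σ(n=0 to 3) x[n] · ω_4^(3n) where ω_4 = e^(-2πi/4)
= (0)·ω_4^0 + (2)·ω_4^3 + (-1)·ω_4^6 + (0)·ω_4^9

X[3] = 1+2i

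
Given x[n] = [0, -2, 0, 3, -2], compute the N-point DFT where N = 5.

X[k] = Σ(n=0 to 4) x[n] · ω_5^(nk)
where ω_5 = e^(-2πi/5)

Computing each X[k]:
X[0] = -1
X[1] = -3.6631+1.7634i
X[2] = 4.1631-2.8532i
X[3] = 4.1631+2.8532i
X[4] = -3.6631-1.7634i

X = [-1, -3.6631+1.7634i, 4.1631-2.8532i, 4.1631+2.8532i, -3.6631-1.7634i]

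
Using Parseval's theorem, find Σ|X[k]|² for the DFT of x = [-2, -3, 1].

Parseval: Σ|x[n]|² = (1/N)Σ|X[k]|², so Σ|X[k]|² = N·Σ|x[n]|² = 3·14.0000

Σ|X[k]|² = N·Σ|x[n]|² = 3·14.0000 = 42.0000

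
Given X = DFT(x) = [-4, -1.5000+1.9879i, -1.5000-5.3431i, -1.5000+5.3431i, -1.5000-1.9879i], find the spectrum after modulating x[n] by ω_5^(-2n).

Modulation property: DFT(ω_5^(-2n)·x[n]) = X[(k-2) mod 5], so circularly shift X by 2 positions.

X[k-2] = [-1.5000+5.3431i, -1.5000-1.9879i, -4, -1.5000+1.9879i, -1.5000-5.3431i]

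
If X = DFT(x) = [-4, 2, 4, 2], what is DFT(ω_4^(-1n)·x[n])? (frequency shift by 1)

Modulation property: DFT(ω_4^(-1n)·x[n]) = X[(k-1) mod 4], so circularly shift X by 1 positions.

X[k-1] = [2, -4, 2, 4]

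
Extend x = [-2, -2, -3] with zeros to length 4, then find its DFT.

Original 3-point DFT: [-7, 0.5000-0.8660i, 0.5000+0.8660i]
Zero-padded 4-point DFT provides frequency interpolation.

DFT_4([x, 0, ...]) = [-7, 1+2i, -3, 1-2i]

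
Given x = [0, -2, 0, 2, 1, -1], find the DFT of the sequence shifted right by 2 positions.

Time shift by 2: X_shifted[k] = ω_6^(2k) · X[k]
Shifted x = [1, -1, 0, -2, 0, 2]

DFT(x[n-2]) = [0, 3.5000+2.5981i, -1.5000+2.5981i, 2, -1.5000-2.5981i, 3.5000-2.5981i]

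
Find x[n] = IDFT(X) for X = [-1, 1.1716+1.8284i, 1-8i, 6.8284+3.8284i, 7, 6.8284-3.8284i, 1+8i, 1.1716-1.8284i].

x[n] = (1/8) Σ(k=0 to 7) X[k] · e^(2πikn/8)

Computing each x[n]:
x[0] = 3
x[1] = -1
x[2] = 1
x[3] = -3
x[4] = -1
x[5] = 3
x[6] = 0
x[7] = -3

x = [3, -1, 1, -3, -1, 3, 0, -3]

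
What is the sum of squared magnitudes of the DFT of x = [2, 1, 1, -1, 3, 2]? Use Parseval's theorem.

Parseval: Σ|x[n]|² = (1/N)Σ|X[k]|², so Σ|X[k]|² = N·Σ|x[n]|² = 6·20.0000

Σ|X[k]|² = N·Σ|x[n]|² = 6·20.0000 = 120.0000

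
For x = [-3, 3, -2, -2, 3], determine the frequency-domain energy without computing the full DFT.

Parseval: Σ|x[n]|² = (1/N)Σ|X[k]|², so Σ|X[k]|² = N·Σ|x[n]|² = 5·35.0000

Σ|X[k]|² = N·Σ|x[n]|² = 5·35.0000 = 175.0000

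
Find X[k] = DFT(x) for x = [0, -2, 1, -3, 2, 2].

X[k] = Σ(n=0 to 5) x[n] · ω_6^(nk)
where ω_6 = e^(-2πi/6)

Computing each X[k]:
X[0] = 0
X[1] = 1.5000+4.3301i
X[2] = -4.5000+2.5981i
X[3] = 6
X[4] = -4.5000-2.5981i
X[5] = 1.5000-4.3301i

X = [0, 1.5000+4.3301i, -4.5000+2.5981i, 6, -4.5000-2.5981i, 1.5000-4.3301i]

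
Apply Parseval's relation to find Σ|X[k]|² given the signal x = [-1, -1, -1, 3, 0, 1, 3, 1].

Parseval: Σ|x[n]|² = (1/N)Σ|X[k]|², so Σ|X[k]|² = N·Σ|x[n]|² = 8·23.0000

Σ|X[k]|² = N·Σ|x[n]|² = 8·23.0000 = 184.0000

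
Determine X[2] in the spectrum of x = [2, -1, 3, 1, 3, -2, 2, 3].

X[2] = Σ(n=0 to 7) x[n] · ω_8^(2n) where ω_8 = e^(-2πi/8)
= (2)·ω_8^0 + (-1)·ω_8^2 + (3)·ω_8^4 + (1)·ω_8^6 + (3)·ω_8^8 + (-2)·ω_8^10 + (2)·ω_8^12 + (3)·ω_8^14

X[2] = 7i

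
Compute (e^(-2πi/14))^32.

Since ω_14^14 = 1, powers reduce modulo 14.
32 mod 14 = 4
So ω_14^32 = ω_14^4 = e^(-2πi·4/14)

ω_14^32 = ω_14^4 = -0.2225-0.9749i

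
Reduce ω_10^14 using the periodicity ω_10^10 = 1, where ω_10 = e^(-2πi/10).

Since ω_10^10 = 1, powers reduce modulo 10.
14 mod 10 = 4
So ω_10^14 = ω_10^4 = e^(-2πi·4/10)

ω_10^14 = ω_10^4 = -0.8090-0.5878i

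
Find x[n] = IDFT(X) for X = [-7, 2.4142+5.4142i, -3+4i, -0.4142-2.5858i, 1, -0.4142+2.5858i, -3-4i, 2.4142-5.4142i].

x[n] = (1/8) Σ(k=0 to 7) X[k] · e^(2πikn/8)

Computing each x[n]:
x[0] = -1
x[1] = -2
x[2] = -2
x[3] = -1
x[4] = -2
x[5] = -2
x[6] = 2
x[7] = 1

x = [-1, -2, -2, -1, -2, -2, 2, 1]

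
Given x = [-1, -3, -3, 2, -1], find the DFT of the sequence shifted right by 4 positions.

Time shift by 4: X_shifted[k] = ω_5^(4k) · X[k]
Shifted x = [-3, -3, 2, -1, -1]

DFT(x[n-4]) = [-6, -5.0451+0.1388i, 0.5451+4.0287i, 0.5451-4.0287i, -5.0451-0.1388i]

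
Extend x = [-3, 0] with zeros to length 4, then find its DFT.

Original 2-point DFT: [-3, -3]
Zero-padded 4-point DFT provides frequency interpolation.

DFT_4([x, 0, ...]) = [-3, -3, -3, -3]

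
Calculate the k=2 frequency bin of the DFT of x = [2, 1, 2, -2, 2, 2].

X[2] = Σ(n=0 to 5) x[n] · ω_6^(2n) where ω_6 = e^(-2πi/6)
= (2)·ω_6^0 + (1)·ω_6^2 + (2)·ω_6^4 + (-2)·ω_6^6 + (2)·ω_6^8 + (2)·ω_6^10

X[2] = -3.5000+0.8660i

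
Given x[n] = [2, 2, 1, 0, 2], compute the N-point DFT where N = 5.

X[k] = Σ(n=0 to 4) x[n] · ω_5^(nk)
where ω_5 = e^(-2πi/5)

Computing each X[k]:
X[0] = 7
X[1] = 2.4271-0.5878i
X[2] = -0.9271+0.9511i
X[3] = -0.9271-0.9511i
X[4] = 2.4271+0.5878i

X = [7, 2.4271-0.5878i, -0.9271+0.9511i, -0.9271-0.9511i, 2.4271+0.5878i]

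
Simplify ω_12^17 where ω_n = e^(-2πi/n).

Since ω_12^12 = 1, powers reduce modulo 12.
17 mod 12 = 5
So ω_12^17 = ω_12^5 = e^(-2πi·5/12)

ω_12^17 = ω_12^5 = -0.8660-0.5000i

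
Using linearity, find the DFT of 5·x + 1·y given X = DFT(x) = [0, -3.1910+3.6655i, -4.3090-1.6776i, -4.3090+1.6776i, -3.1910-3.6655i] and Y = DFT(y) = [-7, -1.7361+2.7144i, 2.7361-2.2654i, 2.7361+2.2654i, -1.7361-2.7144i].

By linearity: DFT(5x + 1y) = 5·DFT(x) + 1·DFT(y)
= 5·[0, -3.1910+3.6655i, -4.3090-1.6776i, -4.3090+1.6776i, -3.1910-3.6655i] + 1·[-7, -1.7361+2.7144i, 2.7361-2.2654i, 2.7361+2.2654i, -1.7361-2.7144i]

Computing element-wise:
Z[0] = 5·(0) + 1·(-7) = -7
Z[1] = 5·(-3.1910+3.6655i) + 1·(-1.7361+2.7144i) = -17.6911+21.0419i
Z[2] = 5·(-4.3090-1.6776i) + 1·(2.7361-2.2654i) = -18.8089-10.6534i
Z[3] = 5·(-4.3090+1.6776i) + 1·(2.7361+2.2654i) = -18.8089+10.6534i
Z[4] = 5·(-3.1910-3.6655i) + 1·(-1.7361-2.7144i) = -17.6911-21.0419i

DFT(5x + 1y) = 5·X + 1·Y = [-7, -17.6911+21.0419i, -18.8089-10.6534i, -18.8089+10.6534i, -17.6911-21.0419i]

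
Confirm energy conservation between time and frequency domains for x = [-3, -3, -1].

Time domain:
Σ|x[n]|² = |-3|² + |-3|² + |-1|² = 19.0000

Frequency domain:
(1/3)Σ|X[k]|² = (1/3)(|-7|² + |-1.0000+1.7321i|² + |-1.0000-1.7321i|²) = (1/3)·57.0000 = 19.0000

Both sides agree, confirming Parseval's theorem.

Σ|x[n]|² = (1/N)Σ|X[k]|² = 19.0000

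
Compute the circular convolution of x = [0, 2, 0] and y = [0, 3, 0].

(x ⊛ y)[n] = Σ(m=0 to 2) x[m] · y[(n-m) mod 3]

Computing each output sample:
(x ⊛ y)[0] = 0
(x ⊛ y)[1] = 0
(x ⊛ y)[2] = 6

x ⊛ y = [0, 0, 6]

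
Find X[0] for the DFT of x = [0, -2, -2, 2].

X[0] = Σ(n=0 to 3) x[n] · ω_4^0 = Σ x[n]
= (0) + (-2) + (-2) + (2)

X[0] = -2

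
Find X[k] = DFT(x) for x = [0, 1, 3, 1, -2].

X[k] = Σ(n=0 to 4) x[n] · ω_5^(nk)
where ω_5 = e^(-2πi/5)

Computing each X[k]:
X[0] = 3
X[1] = -3.5451-4.0287i
X[2] = 2.0451+0.1388i
X[3] = 2.0451-0.1388i
X[4] = -3.5451+4.0287i

X = [3, -3.5451-4.0287i, 2.0451+0.1388i, 2.0451-0.1388i, -3.5451+4.0287i]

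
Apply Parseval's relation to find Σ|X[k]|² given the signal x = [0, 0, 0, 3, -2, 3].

Parseval: Σ|x[n]|² = (1/N)Σ|X[k]|², so Σ|X[k]|² = N·Σ|x[n]|² = 6·22.0000

Σ|X[k]|² = N·Σ|x[n]|² = 6·22.0000 = 132.0000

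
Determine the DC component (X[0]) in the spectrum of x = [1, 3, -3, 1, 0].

X[0] = Σ(n=0 to 4) x[n] · ω_5^0 = Σ x[n]
= (1) + (3) + (-3) + (1) + (0)

X[0] = 2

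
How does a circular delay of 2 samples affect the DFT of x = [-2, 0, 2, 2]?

Time shift by 2: X_shifted[k] = ω_4^(2k) · X[k]
Shifted x = [2, 2, -2, 0]

DFT(x[n-2]) = [2, 4-2i, -2, 4+2i]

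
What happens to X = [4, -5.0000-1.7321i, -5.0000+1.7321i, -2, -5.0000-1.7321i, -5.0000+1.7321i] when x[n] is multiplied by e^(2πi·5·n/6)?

Modulation property: DFT(ω_6^(-5n)·x[n]) = X[(k-5) mod 6], so circularly shift X by 5 positions.

X[k-5] = [-5.0000-1.7321i, -5.0000+1.7321i, -2, -5.0000-1.7321i, -5.0000+1.7321i, 4]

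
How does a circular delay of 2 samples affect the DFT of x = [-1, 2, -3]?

Time shift by 2: X_shifted[k] = ω_3^(2k) · X[k]
Shifted x = [2, -3, -1]

DFT(x[n-2]) = [-2, 4.0000+1.7321i, 4.0000-1.7321i]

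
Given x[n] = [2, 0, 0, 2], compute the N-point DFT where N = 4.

X[k] = Σ(n=0 to 3) x[n] · ω_4^(nk)
where ω_4 = e^(-2πi/4)

Computing each X[k]:
X[0] = 4
X[1] = 2+2i
X[2] = 0
X[3] = 2-2i

X = [4, 2+2i, 0, 2-2i]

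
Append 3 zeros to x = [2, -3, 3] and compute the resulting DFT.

Original 3-point DFT: [2, 2.0000+5.1962i, 2.0000-5.1962i]
Zero-padded 6-point DFT provides frequency interpolation.

DFT_6([x, 0, ...]) = [2, -1, 2.0000+5.1962i, 8, 2.0000-5.1962i, -1]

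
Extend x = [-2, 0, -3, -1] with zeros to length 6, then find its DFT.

Original 4-point DFT: [-6, 1-1i, -4, 1+1i]
Zero-padded 6-point DFT provides frequency interpolation.

DFT_6([x, 0, ...]) = [-6, 0.5000+2.5981i, -1.5000-2.5981i, -4, -1.5000+2.5981i, 0.5000-2.5981i]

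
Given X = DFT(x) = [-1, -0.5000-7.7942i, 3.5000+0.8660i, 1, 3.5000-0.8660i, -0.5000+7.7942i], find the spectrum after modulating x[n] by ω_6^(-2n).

Modulation property: DFT(ω_6^(-2n)·x[n]) = X[(k-2) mod 6], so circularly shift X by 2 positions.

X[k-2] = [3.5000-0.8660i, -0.5000+7.7942i, -1, -0.5000-7.7942i, 3.5000+0.8660i, 1]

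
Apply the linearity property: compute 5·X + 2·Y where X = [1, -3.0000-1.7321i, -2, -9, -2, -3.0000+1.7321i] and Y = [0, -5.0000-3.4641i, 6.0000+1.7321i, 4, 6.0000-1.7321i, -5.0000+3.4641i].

By linearity: DFT(5x + 2y) = 5·DFT(x) + 2·DFT(y)
= 5·[1, -3.0000-1.7321i, -2, -9, -2, -3.0000+1.7321i] + 2·[0, -5.0000-3.4641i, 6.0000+1.7321i, 4, 6.0000-1.7321i, -5.0000+3.4641i]

Computing element-wise:
Z[0] = 5·(1) + 2·(0) = 5
Z[1] = 5·(-3.0000-1.7321i) + 2·(-5.0000-3.4641i) = -25.0000-15.5887i
Z[2] = 5·(-2) + 2·(6.0000+1.7321i) = 2.0000+3.4642i
Z[3] = 5·(-9) + 2·(4) = -37
Z[4] = 5·(-2) + 2·(6.0000-1.7321i) = 2.0000-3.4642i
Z[5] = 5·(-3.0000+1.7321i) + 2·(-5.0000+3.4641i) = -25.0000+15.5887i

DFT(5x + 2y) = 5·X + 2·Y = [5, -25.0000-15.5887i, 2.0000+3.4642i, -37, 2.0000-3.4642i, -25.0000+15.5887i]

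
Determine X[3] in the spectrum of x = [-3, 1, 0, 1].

X[3] = Σ(n=0 to 3) x[n] · ω_4^(3n) where ω_4 = e^(-2πi/4)
= (-3)·ω_4^0 + (1)·ω_4^3 + (0)·ω_4^6 + (1)·ω_4^9

X[3] = -3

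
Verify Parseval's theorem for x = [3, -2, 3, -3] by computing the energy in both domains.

Time domain:
Σ|x[n]|² = |3|² + |-2|² + |3|² + |-3|² = 31.0000

Frequency domain:
(1/4)Σ|X[k]|² = (1/4)(|1|² + |-1i|² + |11|² + |1i|²) = (1/4)·124.0000 = 31.0000

Both sides agree, confirming Parseval's theorem.

Σ|x[n]|² = (1/N)Σ|X[k]|² = 31.0000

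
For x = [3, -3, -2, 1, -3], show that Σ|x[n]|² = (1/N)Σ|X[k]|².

Time domain:
Σ|x[n]|² = |3|² + |-3|² + |-2|² + |1|² + |-3|² = 32.0000

Frequency domain:
(1/5)Σ|X[k]|² = (1/5)(|-4|² + |1.9549+1.7634i|² + |7.5451-2.8532i|² + |7.5451+2.8532i|² + |1.9549-1.7634i|²) = (1/5)·160.0000 = 32.0000

Both sides agree, confirming Parseval's theorem.

Σ|x[n]|² = (1/N)Σ|X[k]|² = 32.0000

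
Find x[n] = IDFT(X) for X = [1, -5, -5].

x[n] = (1/3) Σ(k=0 to 2) X[k] · e^(2πikn/3)

Computing each x[n]:
x[0] = -3
x[1] = 2
x[2] = 2

x = [-3, 2, 2]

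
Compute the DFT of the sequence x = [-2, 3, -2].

X[k] = Σ(n=0 to 2) x[n] · ω_3^(nk)
where ω_3 = e^(-2πi/3)

Computing each X[k]:
X[0] = -1
X[1] = -2.5000-4.3301i
X[2] = -2.5000+4.3301i

X = [-1, -2.5000-4.3301i, -2.5000+4.3301i]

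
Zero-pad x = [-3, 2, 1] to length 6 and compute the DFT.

Original 3-point DFT: [0, -4.5000-0.8660i, -4.5000+0.8660i]
Zero-padded 6-point DFT provides frequency interpolation.

DFT_6([x, 0, ...]) = [0, -2.5000-2.5981i, -4.5000-0.8660i, -4, -4.5000+0.8660i, -2.5000+2.5981i]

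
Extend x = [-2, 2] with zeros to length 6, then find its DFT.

Original 2-point DFT: [0, -4]
Zero-padded 6-point DFT provides frequency interpolation.

DFT_6([x, 0, ...]) = [0, -1.0000-1.7321i, -3.0000-1.7321i, -4, -3.0000+1.7321i, -1.0000+1.7321i]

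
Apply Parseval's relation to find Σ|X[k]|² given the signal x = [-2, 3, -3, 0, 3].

Parseval: Σ|x[n]|² = (1/N)Σ|X[k]|², so Σ|X[k]|² = N·Σ|x[n]|² = 5·31.0000

Σ|X[k]|² = N·Σ|x[n]|² = 5·31.0000 = 155.0000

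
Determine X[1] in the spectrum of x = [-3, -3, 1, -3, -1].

X[1] = Σ(n=0 to 4) x[n] · ω_5^(1n) where ω_5 = e^(-2πi/5)
= (-3)·ω_5^0 + (-3)·ω_5^1 + (1)·ω_5^2 + (-3)·ω_5^3 + (-1)·ω_5^4

X[1] = -2.6180-0.4490i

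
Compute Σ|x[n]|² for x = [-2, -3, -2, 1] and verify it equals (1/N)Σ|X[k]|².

Time domain:
Σ|x[n]|² = |-2|² + |-3|² + |-2|² + |1|² = 18.0000

Frequency domain:
(1/4)Σ|X[k]|² = (1/4)(|-6|² + |4i|² + |-2|² + |-4i|²) = (1/4)·72.0000 = 18.0000

Both sides agree, confirming Parseval's theorem.

Σ|x[n]|² = (1/N)Σ|X[k]|² = 18.0000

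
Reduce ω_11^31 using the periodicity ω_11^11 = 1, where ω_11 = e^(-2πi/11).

Since ω_11^11 = 1, powers reduce modulo 11.
31 mod 11 = 9
So ω_11^31 = ω_11^9 = e^(-2πi·9/11)

ω_11^31 = ω_11^9 = 0.4154+0.9096i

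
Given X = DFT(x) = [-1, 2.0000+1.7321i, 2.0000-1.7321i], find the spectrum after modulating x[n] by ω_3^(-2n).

Modulation property: DFT(ω_3^(-2n)·x[n]) = X[(k-2) mod 3], so circularly shift X by 2 positions.

X[k-2] = [2.0000+1.7321i, 2.0000-1.7321i, -1]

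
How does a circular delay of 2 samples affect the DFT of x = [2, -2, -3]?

Time shift by 2: X_shifted[k] = ω_3^(2k) · X[k]
Shifted x = [-2, -3, 2]

DFT(x[n-2]) = [-3, -1.5000+4.3301i, -1.5000-4.3301i]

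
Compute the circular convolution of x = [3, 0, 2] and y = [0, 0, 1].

(x ⊛ y)[n] = Σ(m=0 to 2) x[m] · y[(n-m) mod 3]

Computing each output sample:
(x ⊛ y)[0] = 0
(x ⊛ y)[1] = 2
(x ⊛ y)[2] = 3

x ⊛ y = [0, 2, 3]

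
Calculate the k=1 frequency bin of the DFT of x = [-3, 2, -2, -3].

X[1] = Σ(n=0 to 3) x[n] · ω_4^(1n) where ω_4 = e^(-2πi/4)
= (-3)·ω_4^0 + (2)·ω_4^1 + (-2)·ω_4^2 + (-3)·ω_4^3

X[1] = -1-5i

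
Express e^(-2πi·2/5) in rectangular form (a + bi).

ω_5^2 = e^(-2πi·2/5)
= cos(-2π·2/5) + i·sin(-2π·2/5)
= cos(-4π/5) + i·sin(-4π/5)

ω_5^2 = cos(-4π/5) + i·sin(-4π/5) = -0.8090-0.5878i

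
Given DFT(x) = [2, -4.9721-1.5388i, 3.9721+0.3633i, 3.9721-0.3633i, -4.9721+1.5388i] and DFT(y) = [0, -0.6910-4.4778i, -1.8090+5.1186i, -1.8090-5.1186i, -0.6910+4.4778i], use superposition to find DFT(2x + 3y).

By linearity: DFT(2x + 3y) = 2·DFT(x) + 3·DFT(y)
= 2·[2, -4.9721-1.5388i, 3.9721+0.3633i, 3.9721-0.3633i, -4.9721+1.5388i] + 3·[0, -0.6910-4.4778i, -1.8090+5.1186i, -1.8090-5.1186i, -0.6910+4.4778i]

Computing element-wise:
Z[0] = 2·(2) + 3·(0) = 4
Z[1] = 2·(-4.9721-1.5388i) + 3·(-0.6910-4.4778i) = -12.0172-16.5110i
Z[2] = 2·(3.9721+0.3633i) + 3·(-1.8090+5.1186i) = 2.5172+16.0824i
Z[3] = 2·(3.9721-0.3633i) + 3·(-1.8090-5.1186i) = 2.5172-16.0824i
Z[4] = 2·(-4.9721+1.5388i) + 3·(-0.6910+4.4778i) = -12.0172+16.5110i

DFT(2x + 3y) = 2·X + 3·Y = [4, -12.0172-16.5110i, 2.5172+16.0824i, 2.5172-16.0824i, -12.0172+16.5110i]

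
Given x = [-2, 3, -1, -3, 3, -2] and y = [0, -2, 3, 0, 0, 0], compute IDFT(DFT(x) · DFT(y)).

(x ⊛ y)[n] = Σ(m=0 to 5) x[m] · y[(n-m) mod 6]

Computing each output sample:
(x ⊛ y)[0] = 13
(x ⊛ y)[1] = -2
(x ⊛ y)[2] = -12
(x ⊛ y)[3] = 11
(x ⊛ y)[4] = 3
(x ⊛ y)[5] = -15

x ⊛ y = [13, -2, -12, 11, 3, -15]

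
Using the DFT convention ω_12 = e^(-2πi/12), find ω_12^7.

ω_12^7 = e^(-2πi·7/12)
= cos(-2π·7/12) + i·sin(-2π·7/12)
= cos(-14π/12) + i·sin(-14π/12)

ω_12^7 = cos(-14π/12) + i·sin(-14π/12) = -0.8660+0.5000i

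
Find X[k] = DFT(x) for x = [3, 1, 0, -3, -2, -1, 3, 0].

X[k] = Σ(n=0 to 7) x[n] · ω_8^(nk)
where ω_8 = e^(-2πi/8)

Computing each X[k]:
X[0] = 1
X[1] = 8.5355+3.7071i
X[2] = -2-3i
X[3] = 1.4645-2.2929i
X[4] = 7
X[5] = 1.4645+2.2929i
X[6] = -2+3i
X[7] = 8.5355-3.7071i

X = [1, 8.5355+3.7071i, -2-3i, 1.4645-2.2929i, 7, 1.4645+2.2929i, -2+3i, 8.5355-3.7071i]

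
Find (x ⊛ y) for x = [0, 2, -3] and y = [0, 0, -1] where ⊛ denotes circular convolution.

(x ⊛ y)[n] = Σ(m=0 to 2) x[m] · y[(n-m) mod 3]

Computing each output sample:
(x ⊛ y)[0] = -2
(x ⊛ y)[1] = 3
(x ⊛ y)[2] = 0

x ⊛ y = [-2, 3, 0]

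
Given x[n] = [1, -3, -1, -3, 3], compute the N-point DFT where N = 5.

X[k] = Σ(n=0 to 4) x[n] · ω_5^(nk)
where ω_5 = e^(-2πi/5)

Computing each X[k]:
X[0] = -3
X[1] = 4.2361+4.5308i
X[2] = -0.2361+5.4288i
X[3] = -0.2361-5.4288i
X[4] = 4.2361-4.5308i

X = [-3, 4.2361+4.5308i, -0.2361+5.4288i, -0.2361-5.4288i, 4.2361-4.5308i]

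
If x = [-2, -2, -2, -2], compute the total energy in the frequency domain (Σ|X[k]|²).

Parseval: Σ|x[n]|² = (1/N)Σ|X[k]|², so Σ|X[k]|² = N·Σ|x[n]|² = 4·16.0000

Σ|X[k]|² = N·Σ|x[n]|² = 4·16.0000 = 64.0000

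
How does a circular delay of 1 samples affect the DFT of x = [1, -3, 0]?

Time shift by 1: X_shifted[k] = ω_3^(1k) · X[k]
Shifted x = [0, 1, -3]

DFT(x[n-1]) = [-2, 1.0000-3.4641i, 1.0000+3.4641i]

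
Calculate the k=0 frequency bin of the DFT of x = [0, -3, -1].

X[0] = Σ(n=0 to 2) x[n] · ω_3^0 = Σ x[n]
= (0) + (-3) + (-1)

X[0] = -4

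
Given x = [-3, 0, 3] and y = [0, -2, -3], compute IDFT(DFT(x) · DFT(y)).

(x ⊛ y)[n] = Σ(m=0 to 2) x[m] · y[(n-m) mod 3]

Computing each output sample:
(x ⊛ y)[0] = -6
(x ⊛ y)[1] = -3
(x ⊛ y)[2] = 9

x ⊛ y = [-6, -3, 9]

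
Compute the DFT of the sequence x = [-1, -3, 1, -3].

X[k] = Σ(n=0 to 3) x[n] · ω_4^(nk)
where ω_4 = e^(-2πi/4)

Computing each X[k]:
X[0] = -6
X[1] = -2
X[2] = 6
X[3] = -2

X = [-6, -2, 6, -2]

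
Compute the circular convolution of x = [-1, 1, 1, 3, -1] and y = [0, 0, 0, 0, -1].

(x ⊛ y)[n] = Σ(m=0 to 4) x[m] · y[(n-m) mod 5]

Computing each output sample:
(x ⊛ y)[0] = -1
(x ⊛ y)[1] = -1
(x ⊛ y)[2] = -3
(x ⊛ y)[3] = 1
(x ⊛ y)[4] = 1

x ⊛ y = [-1, -1, -3, 1, 1]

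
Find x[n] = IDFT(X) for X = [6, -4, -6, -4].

x[n] = (1/4) Σ(k=0 to 3) X[k] · e^(2πikn/4)

Computing each x[n]:
x[0] = -2
x[1] = 3
x[2] = 2
x[3] = 3

x = [-2, 3, 2, 3]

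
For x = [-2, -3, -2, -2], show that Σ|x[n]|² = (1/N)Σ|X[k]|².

Time domain:
Σ|x[n]|² = |-2|² + |-3|² + |-2|² + |-2|² = 21.0000

Frequency domain:
(1/4)Σ|X[k]|² = (1/4)(|-9|² + |1i|² + |1|² + |-1i|²) = (1/4)·84.0000 = 21.0000

Both sides agree, confirming Parseval's theorem.

Σ|x[n]|² = (1/N)Σ|X[k]|² = 21.0000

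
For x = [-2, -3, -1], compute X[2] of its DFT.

X[2] = Σ(n=0 to 2) x[n] · ω_3^(2n) where ω_3 = e^(-2πi/3)
= (-2)·ω_3^0 + (-3)·ω_3^2 + (-1)·ω_3^4

X[2] = -1.7321i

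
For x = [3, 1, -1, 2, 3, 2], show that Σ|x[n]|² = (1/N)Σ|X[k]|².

Time domain:
Σ|x[n]|² = |3|² + |1|² + |-1|² + |2|² + |3|² + |2|² = 28.0000

Frequency domain:
(1/6)Σ|X[k]|² = (1/6)(|10|² + |1.5000+4.3301i|² + |2.5000-2.5981i|² + |0|² + |2.5000+2.5981i|² + |1.5000-4.3301i|²) = (1/6)·168.0000 = 28.0000

Both sides agree, confirming Parseval's theorem.

Σ|x[n]|² = (1/N)Σ|X[k]|² = 28.0000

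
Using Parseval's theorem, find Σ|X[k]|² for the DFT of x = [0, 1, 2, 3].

Parseval: Σ|x[n]|² = (1/N)Σ|X[k]|², so Σ|X[k]|² = N·Σ|x[n]|² = 4·14.0000

Σ|X[k]|² = N·Σ|x[n]|² = 4·14.0000 = 56.0000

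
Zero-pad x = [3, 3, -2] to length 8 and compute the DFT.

Original 3-point DFT: [4, 2.5000-4.3301i, 2.5000+4.3301i]
Zero-padded 8-point DFT provides frequency interpolation.

DFT_8([x, 0, ...]) = [4, 5.1213-0.1213i, 5-3i, 0.8787-4.1213i, -2, 0.8787+4.1213i, 5+3i, 5.1213+0.1213i]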